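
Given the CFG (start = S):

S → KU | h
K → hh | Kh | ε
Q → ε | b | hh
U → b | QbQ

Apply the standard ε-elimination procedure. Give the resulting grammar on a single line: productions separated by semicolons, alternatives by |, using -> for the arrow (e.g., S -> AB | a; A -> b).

S -> U | h | KU; K -> h | Kh | hh; Q -> b | hh; U -> b | Qb | bQ | QbQ

Nullable set: {K, Q}.
S -> KU: K nullable, giving KU | U.
Drop K -> ε.
K -> Kh: K nullable, giving Kh | h.
Drop Q -> ε.
U -> QbQ: Q, Q nullable, giving Qb | QbQ | b | bQ.
Unchanged (no nullable symbols): S -> h; K -> hh; Q -> b; Q -> hh; U -> b.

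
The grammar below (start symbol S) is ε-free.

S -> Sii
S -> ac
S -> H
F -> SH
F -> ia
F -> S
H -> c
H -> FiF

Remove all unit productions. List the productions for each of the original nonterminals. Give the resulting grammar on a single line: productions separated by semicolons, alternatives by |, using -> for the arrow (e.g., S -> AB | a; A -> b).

S -> c | ac | FiF | Sii; F -> c | SH | ac | ia | FiF | Sii; H -> c | FiF

Unit productions: F->S, S->H.
Unit pairs (A ⇒* B via units): (F,H), (F,S), (S,H).
S: inherits non-unit rules of {H, S} → FiF | Sii | ac | c.
F: inherits non-unit rules of {F, H, S} → FiF | SH | Sii | ac | c | ia.
H: inherits non-unit rules of {H} → FiF | c.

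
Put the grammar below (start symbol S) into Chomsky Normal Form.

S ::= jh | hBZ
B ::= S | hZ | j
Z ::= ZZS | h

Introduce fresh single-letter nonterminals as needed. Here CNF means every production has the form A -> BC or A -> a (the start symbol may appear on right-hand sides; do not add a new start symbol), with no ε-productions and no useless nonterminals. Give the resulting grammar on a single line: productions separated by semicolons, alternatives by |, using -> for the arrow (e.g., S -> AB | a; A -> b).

S -> AE | CA; A -> h; B -> j | AD | AZ | CA; C -> j; D -> BZ; E -> BZ; F -> ZS; Z -> h | ZF

No ε-productions.
After unit-elimination: S -> jh | hBZ; B -> j | hZ | jh | hBZ; Z -> h | ZZS.
TERM: introduce A -> h, C -> j and substitute in every rule of length ≥2.
BIN: B -> ABZ becomes B -> AD, D -> BZ; S -> ABZ becomes S -> AE, E -> BZ; Z -> ZZS becomes Z -> ZF, F -> ZS.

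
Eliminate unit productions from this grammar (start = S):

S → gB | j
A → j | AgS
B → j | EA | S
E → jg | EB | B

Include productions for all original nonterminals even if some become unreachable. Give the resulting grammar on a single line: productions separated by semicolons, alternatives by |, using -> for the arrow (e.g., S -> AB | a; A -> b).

Unit productions: B->S, E->B.
Unit pairs (A ⇒* B via units): (B,S), (E,B), (E,S).
S: inherits non-unit rules of {S} → gB | j.
A: inherits non-unit rules of {A} → AgS | j.
B: inherits non-unit rules of {B, S} → EA | gB | j.
E: inherits non-unit rules of {B, E, S} → EA | EB | gB | j | jg.

S -> j | gB; A -> j | AgS; B -> j | EA | gB; E -> j | EA | EB | gB | jg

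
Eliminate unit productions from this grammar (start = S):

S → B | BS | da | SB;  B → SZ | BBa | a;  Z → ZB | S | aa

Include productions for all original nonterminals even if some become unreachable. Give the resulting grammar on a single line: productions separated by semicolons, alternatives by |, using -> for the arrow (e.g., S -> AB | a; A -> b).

S -> a | BS | SB | SZ | da | BBa; B -> a | SZ | BBa; Z -> a | BS | SB | SZ | ZB | aa | da | BBa

Unit productions: S->B, Z->S.
Unit pairs (A ⇒* B via units): (S,B), (Z,B), (Z,S).
S: inherits non-unit rules of {B, S} → BBa | BS | SB | SZ | a | da.
B: inherits non-unit rules of {B} → BBa | SZ | a.
Z: inherits non-unit rules of {B, S, Z} → BBa | BS | SB | SZ | ZB | a | aa | da.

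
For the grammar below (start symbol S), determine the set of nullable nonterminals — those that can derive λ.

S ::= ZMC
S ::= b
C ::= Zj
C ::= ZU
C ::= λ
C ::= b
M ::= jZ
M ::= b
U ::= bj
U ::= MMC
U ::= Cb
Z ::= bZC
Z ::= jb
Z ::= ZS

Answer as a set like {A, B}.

Directly nullable (have an ε-rule): {C}.
Not nullable: M, S, U, Z — each has a terminal in every rule's right-hand side or depends on a non-nullable symbol.

{C}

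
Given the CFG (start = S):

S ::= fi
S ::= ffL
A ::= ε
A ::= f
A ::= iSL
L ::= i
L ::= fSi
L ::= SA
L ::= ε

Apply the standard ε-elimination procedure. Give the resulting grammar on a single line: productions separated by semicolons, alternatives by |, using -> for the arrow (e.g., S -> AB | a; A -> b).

Nullable set: {A, L}.
S -> ffL: L nullable, giving ff | ffL.
Drop A -> ε.
A -> iSL: L nullable, giving iS | iSL.
Drop L -> ε.
L -> SA: A nullable, giving S | SA.
Unchanged (no nullable symbols): S -> fi; A -> f; L -> fSi; L -> i.

S -> ff | fi | ffL; A -> f | iS | iSL; L -> S | i | SA | fSi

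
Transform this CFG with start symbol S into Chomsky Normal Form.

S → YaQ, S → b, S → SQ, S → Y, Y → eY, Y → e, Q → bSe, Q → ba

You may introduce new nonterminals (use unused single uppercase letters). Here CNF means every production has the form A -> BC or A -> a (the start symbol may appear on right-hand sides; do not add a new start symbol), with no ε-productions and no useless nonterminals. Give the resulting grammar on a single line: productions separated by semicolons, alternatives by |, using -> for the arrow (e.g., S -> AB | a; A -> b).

No ε-productions.
After unit-elimination: S -> b | e | SQ | eY | YaQ; Q -> ba | bSe; Y -> e | eY.
TERM: introduce C -> a, A -> b, B -> e and substitute in every rule of length ≥2.
BIN: Q -> ASB becomes Q -> AD, D -> SB; S -> YCQ becomes S -> YE, E -> CQ.

S -> b | e | BY | SQ | YE; A -> b; B -> e; C -> a; D -> SB; E -> CQ; Q -> AC | AD; Y -> e | BY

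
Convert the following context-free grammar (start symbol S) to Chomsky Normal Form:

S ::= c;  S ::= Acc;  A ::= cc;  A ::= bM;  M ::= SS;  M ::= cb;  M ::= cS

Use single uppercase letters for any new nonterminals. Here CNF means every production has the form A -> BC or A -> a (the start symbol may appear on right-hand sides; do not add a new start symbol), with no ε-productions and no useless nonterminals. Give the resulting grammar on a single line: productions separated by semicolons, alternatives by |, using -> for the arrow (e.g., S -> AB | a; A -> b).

No ε-productions.
No unit productions to eliminate.
TERM: introduce B -> b, C -> c and substitute in every rule of length ≥2.
BIN: S -> ACC becomes S -> AD, D -> CC.

S -> c | AD; A -> BM | CC; B -> b; C -> c; D -> CC; M -> CB | CS | SS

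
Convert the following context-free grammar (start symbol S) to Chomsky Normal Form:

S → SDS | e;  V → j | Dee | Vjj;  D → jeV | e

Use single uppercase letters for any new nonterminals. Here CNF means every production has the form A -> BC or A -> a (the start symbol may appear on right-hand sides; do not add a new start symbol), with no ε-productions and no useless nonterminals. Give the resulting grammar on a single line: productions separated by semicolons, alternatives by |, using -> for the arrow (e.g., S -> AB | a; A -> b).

S -> e | SE; A -> j; B -> e; C -> BV; D -> e | AC; E -> DS; F -> BB; G -> AA; V -> j | DF | VG

No ε-productions.
No unit productions to eliminate.
TERM: introduce B -> e, A -> j and substitute in every rule of length ≥2.
BIN: D -> ABV becomes D -> AC, C -> BV; S -> SDS becomes S -> SE, E -> DS; V -> DBB becomes V -> DF, F -> BB; V -> VAA becomes V -> VG, G -> AA.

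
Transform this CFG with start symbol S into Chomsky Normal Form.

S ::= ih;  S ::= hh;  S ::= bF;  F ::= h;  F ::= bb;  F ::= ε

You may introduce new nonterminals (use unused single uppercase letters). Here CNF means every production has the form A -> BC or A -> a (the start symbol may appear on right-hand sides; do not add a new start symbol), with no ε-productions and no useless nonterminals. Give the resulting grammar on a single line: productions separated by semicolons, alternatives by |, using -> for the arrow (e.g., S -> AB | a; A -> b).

S -> b | AF | BB | CB; A -> b; B -> h; C -> i; F -> h | AA

Nullable: {F}; after ε-elimination: S -> b | bF | hh | ih; F -> h | bb.
No unit productions to eliminate.
TERM: introduce A -> b, B -> h, C -> i and substitute in every rule of length ≥2.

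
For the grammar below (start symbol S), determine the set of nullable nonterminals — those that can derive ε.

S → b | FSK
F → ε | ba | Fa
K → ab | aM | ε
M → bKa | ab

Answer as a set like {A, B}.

{F, K}

Directly nullable (have an ε-rule): {F, K}.
Not nullable: M, S — each has a terminal in every rule's right-hand side or depends on a non-nullable symbol.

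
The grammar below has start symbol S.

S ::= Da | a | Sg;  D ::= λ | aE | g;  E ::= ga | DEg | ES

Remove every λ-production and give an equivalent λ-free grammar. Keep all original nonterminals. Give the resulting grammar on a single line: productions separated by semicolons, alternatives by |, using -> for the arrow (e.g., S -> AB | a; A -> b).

S -> a | Da | Sg; D -> g | aE; E -> ES | Eg | ga | DEg

Nullable set: {D}.
S -> Da: D nullable, giving Da | a.
Drop D -> λ.
E -> DEg: D nullable, giving DEg | Eg.
Unchanged (no nullable symbols): S -> Sg; S -> a; D -> aE; D -> g; E -> ES; E -> ga.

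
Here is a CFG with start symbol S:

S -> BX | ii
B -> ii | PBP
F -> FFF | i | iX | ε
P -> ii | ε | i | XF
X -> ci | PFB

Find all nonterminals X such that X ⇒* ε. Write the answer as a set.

{F, P}

Directly nullable (have an ε-rule): {F, P}.
Not nullable: B, S, X — each has a terminal in every rule's right-hand side or depends on a non-nullable symbol.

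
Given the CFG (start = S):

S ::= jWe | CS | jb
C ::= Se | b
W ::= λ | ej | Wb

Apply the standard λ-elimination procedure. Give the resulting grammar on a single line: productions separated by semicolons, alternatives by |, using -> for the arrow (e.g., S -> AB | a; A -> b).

S -> CS | jb | je | jWe; C -> b | Se; W -> b | Wb | ej

Nullable set: {W}.
S -> jWe: W nullable, giving jWe | je.
Drop W -> λ.
W -> Wb: W nullable, giving Wb | b.
Unchanged (no nullable symbols): S -> CS; S -> jb; C -> Se; C -> b; W -> ej.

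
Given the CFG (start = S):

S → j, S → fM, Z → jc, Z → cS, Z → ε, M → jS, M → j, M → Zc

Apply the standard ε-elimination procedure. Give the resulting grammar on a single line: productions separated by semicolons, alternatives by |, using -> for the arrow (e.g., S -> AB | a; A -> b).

Nullable set: {Z}.
M -> Zc: Z nullable, giving Zc | c.
Drop Z -> ε.
Unchanged (no nullable symbols): S -> fM; S -> j; M -> j; M -> jS; Z -> cS; Z -> jc.

S -> j | fM; M -> c | j | Zc | jS; Z -> cS | jc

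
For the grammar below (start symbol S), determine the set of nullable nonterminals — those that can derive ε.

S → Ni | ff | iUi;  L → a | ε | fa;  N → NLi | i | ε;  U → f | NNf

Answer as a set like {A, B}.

{L, N}

Directly nullable (have an ε-rule): {L, N}.
Not nullable: S, U — each has a terminal in every rule's right-hand side or depends on a non-nullable symbol.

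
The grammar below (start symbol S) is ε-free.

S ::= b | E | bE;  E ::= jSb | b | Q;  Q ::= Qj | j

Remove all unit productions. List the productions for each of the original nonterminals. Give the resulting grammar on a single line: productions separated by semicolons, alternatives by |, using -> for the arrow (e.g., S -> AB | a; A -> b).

Unit productions: E->Q, S->E.
Unit pairs (A ⇒* B via units): (E,Q), (S,E), (S,Q).
S: inherits non-unit rules of {E, Q, S} → Qj | b | bE | j | jSb.
E: inherits non-unit rules of {E, Q} → Qj | b | j | jSb.
Q: inherits non-unit rules of {Q} → Qj | j.

S -> b | j | Qj | bE | jSb; E -> b | j | Qj | jSb; Q -> j | Qj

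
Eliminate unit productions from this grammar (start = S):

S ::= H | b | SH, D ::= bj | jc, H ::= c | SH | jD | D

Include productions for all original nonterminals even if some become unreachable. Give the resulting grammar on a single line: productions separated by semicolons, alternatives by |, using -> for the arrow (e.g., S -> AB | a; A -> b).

S -> b | c | SH | bj | jD | jc; D -> bj | jc; H -> c | SH | bj | jD | jc

Unit productions: H->D, S->H.
Unit pairs (A ⇒* B via units): (H,D), (S,D), (S,H).
S: inherits non-unit rules of {D, H, S} → SH | b | bj | c | jD | jc.
D: inherits non-unit rules of {D} → bj | jc.
H: inherits non-unit rules of {D, H} → SH | bj | c | jD | jc.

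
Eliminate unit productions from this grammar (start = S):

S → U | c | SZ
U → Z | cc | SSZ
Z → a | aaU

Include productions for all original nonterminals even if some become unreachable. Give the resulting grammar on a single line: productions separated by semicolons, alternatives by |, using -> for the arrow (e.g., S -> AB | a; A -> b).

Unit productions: S->U, U->Z.
Unit pairs (A ⇒* B via units): (S,U), (S,Z), (U,Z).
S: inherits non-unit rules of {S, U, Z} → SSZ | SZ | a | aaU | c | cc.
U: inherits non-unit rules of {U, Z} → SSZ | a | aaU | cc.
Z: inherits non-unit rules of {Z} → a | aaU.

S -> a | c | SZ | cc | SSZ | aaU; U -> a | cc | SSZ | aaU; Z -> a | aaU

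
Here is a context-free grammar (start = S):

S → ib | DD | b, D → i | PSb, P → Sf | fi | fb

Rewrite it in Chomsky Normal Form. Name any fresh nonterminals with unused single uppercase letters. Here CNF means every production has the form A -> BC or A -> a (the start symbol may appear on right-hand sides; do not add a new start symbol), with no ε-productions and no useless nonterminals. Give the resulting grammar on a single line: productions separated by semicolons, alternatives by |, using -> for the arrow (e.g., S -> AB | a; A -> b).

No ε-productions.
No unit productions to eliminate.
TERM: introduce A -> b, B -> f, C -> i and substitute in every rule of length ≥2.
BIN: D -> PSA becomes D -> PE, E -> SA.

S -> b | CA | DD; A -> b; B -> f; C -> i; D -> i | PE; E -> SA; P -> BA | BC | SB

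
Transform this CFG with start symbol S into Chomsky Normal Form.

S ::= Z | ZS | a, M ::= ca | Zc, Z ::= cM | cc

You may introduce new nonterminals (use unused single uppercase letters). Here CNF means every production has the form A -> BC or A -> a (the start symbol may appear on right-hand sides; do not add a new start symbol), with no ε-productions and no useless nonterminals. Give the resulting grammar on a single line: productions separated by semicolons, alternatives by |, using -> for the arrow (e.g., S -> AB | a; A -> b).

No ε-productions.
After unit-elimination: S -> a | ZS | cM | cc; M -> Zc | ca; Z -> cM | cc.
TERM: introduce B -> a, A -> c and substitute in every rule of length ≥2.

S -> a | AA | AM | ZS; A -> c; B -> a; M -> AB | ZA; Z -> AA | AM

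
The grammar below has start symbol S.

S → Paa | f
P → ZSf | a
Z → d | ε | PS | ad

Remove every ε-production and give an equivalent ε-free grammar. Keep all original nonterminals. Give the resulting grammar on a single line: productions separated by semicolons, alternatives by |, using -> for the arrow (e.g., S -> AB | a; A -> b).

Nullable set: {Z}.
P -> ZSf: Z nullable, giving Sf | ZSf.
Drop Z -> ε.
Unchanged (no nullable symbols): S -> Paa; S -> f; P -> a; Z -> PS; Z -> ad; Z -> d.

S -> f | Paa; P -> a | Sf | ZSf; Z -> d | PS | ad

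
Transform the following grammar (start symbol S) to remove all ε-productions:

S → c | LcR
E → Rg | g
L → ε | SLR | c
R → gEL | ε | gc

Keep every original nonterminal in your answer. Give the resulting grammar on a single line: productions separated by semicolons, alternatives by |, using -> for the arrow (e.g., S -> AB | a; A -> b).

Nullable set: {L, R}.
S -> LcR: L, R nullable, giving Lc | LcR | c | cR.
E -> Rg: R nullable, giving Rg | g.
Drop L -> ε.
L -> SLR: L, R nullable, giving S | SL | SLR | SR.
Drop R -> ε.
R -> gEL: L nullable, giving gE | gEL.
Unchanged (no nullable symbols): S -> c; E -> g; L -> c; R -> gc.

S -> c | Lc | cR | LcR; E -> g | Rg; L -> S | c | SL | SR | SLR; R -> gE | gc | gEL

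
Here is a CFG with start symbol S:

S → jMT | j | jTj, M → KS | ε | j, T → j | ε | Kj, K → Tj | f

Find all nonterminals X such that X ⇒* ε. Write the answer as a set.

Directly nullable (have an ε-rule): {M, T}.
Not nullable: K, S — each has a terminal in every rule's right-hand side or depends on a non-nullable symbol.

{M, T}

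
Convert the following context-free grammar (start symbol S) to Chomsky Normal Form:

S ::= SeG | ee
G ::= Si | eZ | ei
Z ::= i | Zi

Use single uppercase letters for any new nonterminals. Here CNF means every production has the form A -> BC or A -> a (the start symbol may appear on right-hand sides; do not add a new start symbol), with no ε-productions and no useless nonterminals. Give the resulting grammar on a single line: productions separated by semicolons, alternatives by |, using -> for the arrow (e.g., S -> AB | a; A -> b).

No ε-productions.
No unit productions to eliminate.
TERM: introduce B -> e, A -> i and substitute in every rule of length ≥2.
BIN: S -> SBG becomes S -> SC, C -> BG.

S -> BB | SC; A -> i; B -> e; C -> BG; G -> BA | BZ | SA; Z -> i | ZA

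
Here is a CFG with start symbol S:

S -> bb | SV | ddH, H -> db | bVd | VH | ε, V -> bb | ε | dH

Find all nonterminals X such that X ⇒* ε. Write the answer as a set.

Directly nullable (have an ε-rule): {H, V}.
Not nullable: S — each has a terminal in every rule's right-hand side or depends on a non-nullable symbol.

{H, V}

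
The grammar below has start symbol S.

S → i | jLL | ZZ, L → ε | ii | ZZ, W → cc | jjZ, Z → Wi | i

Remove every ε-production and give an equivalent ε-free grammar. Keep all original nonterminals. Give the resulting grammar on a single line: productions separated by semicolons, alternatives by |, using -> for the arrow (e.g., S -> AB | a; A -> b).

Nullable set: {L}.
S -> jLL: L, L nullable, giving j | jL | jLL.
Drop L -> ε.
Unchanged (no nullable symbols): S -> ZZ; S -> i; L -> ZZ; L -> ii; W -> cc; W -> jjZ; Z -> Wi; Z -> i.

S -> i | j | ZZ | jL | jLL; L -> ZZ | ii; W -> cc | jjZ; Z -> i | Wi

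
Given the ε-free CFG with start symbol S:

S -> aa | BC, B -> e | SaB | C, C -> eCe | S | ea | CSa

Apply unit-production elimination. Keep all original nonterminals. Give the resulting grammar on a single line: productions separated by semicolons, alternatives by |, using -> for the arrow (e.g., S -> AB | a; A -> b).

Unit productions: B->C, C->S.
Unit pairs (A ⇒* B via units): (B,C), (B,S), (C,S).
S: inherits non-unit rules of {S} → BC | aa.
B: inherits non-unit rules of {B, C, S} → BC | CSa | SaB | aa | e | eCe | ea.
C: inherits non-unit rules of {C, S} → BC | CSa | aa | eCe | ea.

S -> BC | aa; B -> e | BC | aa | ea | CSa | SaB | eCe; C -> BC | aa | ea | CSa | eCe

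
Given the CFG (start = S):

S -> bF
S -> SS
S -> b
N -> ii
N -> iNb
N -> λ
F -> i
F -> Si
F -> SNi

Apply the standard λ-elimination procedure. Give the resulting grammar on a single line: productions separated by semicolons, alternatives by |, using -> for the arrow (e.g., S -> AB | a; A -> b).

Nullable set: {N}.
F -> SNi: N nullable, giving SNi | Si.
Drop N -> λ.
N -> iNb: N nullable, giving iNb | ib.
Unchanged (no nullable symbols): S -> SS; S -> b; S -> bF; F -> Si; F -> i; N -> ii.

S -> b | SS | bF; F -> i | Si | SNi; N -> ib | ii | iNb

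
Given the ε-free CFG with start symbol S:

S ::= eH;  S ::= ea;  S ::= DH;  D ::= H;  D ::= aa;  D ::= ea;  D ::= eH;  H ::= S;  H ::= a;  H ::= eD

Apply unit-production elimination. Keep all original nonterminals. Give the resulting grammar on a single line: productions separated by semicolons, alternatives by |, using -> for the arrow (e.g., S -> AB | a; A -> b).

S -> DH | eH | ea; D -> a | DH | aa | eD | eH | ea; H -> a | DH | eD | eH | ea

Unit productions: D->H, H->S.
Unit pairs (A ⇒* B via units): (D,H), (D,S), (H,S).
S: inherits non-unit rules of {S} → DH | eH | ea.
D: inherits non-unit rules of {D, H, S} → DH | a | aa | eD | eH | ea.
H: inherits non-unit rules of {H, S} → DH | a | eD | eH | ea.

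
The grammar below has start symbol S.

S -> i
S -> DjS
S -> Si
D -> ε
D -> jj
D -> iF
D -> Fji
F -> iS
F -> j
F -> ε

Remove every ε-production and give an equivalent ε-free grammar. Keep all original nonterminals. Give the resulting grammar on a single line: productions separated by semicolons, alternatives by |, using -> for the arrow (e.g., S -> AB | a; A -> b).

S -> i | Si | jS | DjS; D -> i | iF | ji | jj | Fji; F -> j | iS

Nullable set: {D, F}.
S -> DjS: D nullable, giving DjS | jS.
Drop D -> ε.
D -> Fji: F nullable, giving Fji | ji.
D -> iF: F nullable, giving i | iF.
Drop F -> ε.
Unchanged (no nullable symbols): S -> Si; S -> i; D -> jj; F -> iS; F -> j.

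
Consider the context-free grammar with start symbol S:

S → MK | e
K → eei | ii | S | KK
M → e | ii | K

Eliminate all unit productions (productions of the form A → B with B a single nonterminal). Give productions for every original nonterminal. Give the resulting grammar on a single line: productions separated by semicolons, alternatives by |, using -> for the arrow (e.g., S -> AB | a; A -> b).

Unit productions: K->S, M->K.
Unit pairs (A ⇒* B via units): (K,S), (M,K), (M,S).
S: inherits non-unit rules of {S} → MK | e.
K: inherits non-unit rules of {K, S} → KK | MK | e | eei | ii.
M: inherits non-unit rules of {K, M, S} → KK | MK | e | eei | ii.

S -> e | MK; K -> e | KK | MK | ii | eei; M -> e | KK | MK | ii | eei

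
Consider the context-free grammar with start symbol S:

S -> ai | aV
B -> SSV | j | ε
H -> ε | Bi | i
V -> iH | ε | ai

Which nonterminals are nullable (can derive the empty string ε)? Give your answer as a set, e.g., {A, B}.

Directly nullable (have an ε-rule): {B, H, V}.
Not nullable: S — each has a terminal in every rule's right-hand side or depends on a non-nullable symbol.

{B, H, V}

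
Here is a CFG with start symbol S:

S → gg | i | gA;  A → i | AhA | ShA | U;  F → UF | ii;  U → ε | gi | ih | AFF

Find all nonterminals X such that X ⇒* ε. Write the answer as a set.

Directly nullable (have an ε-rule): {U}.
A is nullable via A -> U (every symbol on the right is already known nullable).
Not nullable: F, S — each has a terminal in every rule's right-hand side or depends on a non-nullable symbol.

{A, U}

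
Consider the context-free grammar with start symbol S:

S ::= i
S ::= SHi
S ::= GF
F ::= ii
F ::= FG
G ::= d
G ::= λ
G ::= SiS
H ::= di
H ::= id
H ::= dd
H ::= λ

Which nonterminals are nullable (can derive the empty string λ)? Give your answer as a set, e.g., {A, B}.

{G, H}

Directly nullable (have an ε-rule): {G, H}.
Not nullable: F, S — each has a terminal in every rule's right-hand side or depends on a non-nullable symbol.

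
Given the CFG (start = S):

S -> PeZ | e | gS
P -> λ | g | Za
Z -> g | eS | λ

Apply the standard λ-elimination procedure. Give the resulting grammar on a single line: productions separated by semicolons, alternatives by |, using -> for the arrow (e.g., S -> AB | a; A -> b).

S -> e | Pe | eZ | gS | PeZ; P -> a | g | Za; Z -> g | eS

Nullable set: {P, Z}.
S -> PeZ: P, Z nullable, giving Pe | PeZ | e | eZ.
Drop P -> λ.
P -> Za: Z nullable, giving Za | a.
Drop Z -> λ.
Unchanged (no nullable symbols): S -> e; S -> gS; P -> g; Z -> eS; Z -> g.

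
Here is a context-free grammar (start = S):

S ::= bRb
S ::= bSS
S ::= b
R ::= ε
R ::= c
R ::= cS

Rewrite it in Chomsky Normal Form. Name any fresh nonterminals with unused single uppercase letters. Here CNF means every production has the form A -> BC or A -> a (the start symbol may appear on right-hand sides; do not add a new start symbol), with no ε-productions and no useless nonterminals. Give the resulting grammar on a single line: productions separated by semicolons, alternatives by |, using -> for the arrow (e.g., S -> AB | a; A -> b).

Nullable: {R}; after ε-elimination: S -> b | bb | bRb | bSS; R -> c | cS.
No unit productions to eliminate.
TERM: introduce B -> b, A -> c and substitute in every rule of length ≥2.
BIN: S -> BRB becomes S -> BC, C -> RB; S -> BSS becomes S -> BD, D -> SS.

S -> b | BB | BC | BD; A -> c; B -> b; C -> RB; D -> SS; R -> c | AS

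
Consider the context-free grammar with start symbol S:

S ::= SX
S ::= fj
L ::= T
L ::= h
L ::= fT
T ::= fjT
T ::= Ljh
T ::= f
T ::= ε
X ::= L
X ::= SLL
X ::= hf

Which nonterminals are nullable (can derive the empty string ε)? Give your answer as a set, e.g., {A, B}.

Directly nullable (have an ε-rule): {T}.
L is nullable via L -> T (every symbol on the right is already known nullable).
X is nullable via X -> L (every symbol on the right is already known nullable).
Not nullable: S — each has a terminal in every rule's right-hand side or depends on a non-nullable symbol.

{L, T, X}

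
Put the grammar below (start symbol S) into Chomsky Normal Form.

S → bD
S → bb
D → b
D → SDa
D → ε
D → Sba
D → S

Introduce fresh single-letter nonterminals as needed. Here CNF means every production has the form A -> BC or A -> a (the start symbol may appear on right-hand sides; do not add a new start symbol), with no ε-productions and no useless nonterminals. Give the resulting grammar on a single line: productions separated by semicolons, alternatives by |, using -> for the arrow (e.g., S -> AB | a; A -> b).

S -> b | BB | BD; A -> a; B -> b; C -> BA; D -> b | BB | BD | SA | SC | SE; E -> DA

Nullable: {D}; after ε-elimination: S -> b | bD | bb; D -> S | b | Sa | SDa | Sba.
After unit-elimination: S -> b | bD | bb; D -> b | Sa | bD | bb | SDa | Sba.
TERM: introduce A -> a, B -> b and substitute in every rule of length ≥2.
BIN: D -> SBA becomes D -> SC, C -> BA; D -> SDA becomes D -> SE, E -> DA.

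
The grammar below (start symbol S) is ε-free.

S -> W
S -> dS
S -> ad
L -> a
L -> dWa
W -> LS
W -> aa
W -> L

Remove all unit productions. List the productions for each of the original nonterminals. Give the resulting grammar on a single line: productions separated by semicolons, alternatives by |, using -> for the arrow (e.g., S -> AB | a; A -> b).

Unit productions: S->W, W->L.
Unit pairs (A ⇒* B via units): (S,L), (S,W), (W,L).
S: inherits non-unit rules of {L, S, W} → LS | a | aa | ad | dS | dWa.
L: inherits non-unit rules of {L} → a | dWa.
W: inherits non-unit rules of {L, W} → LS | a | aa | dWa.

S -> a | LS | aa | ad | dS | dWa; L -> a | dWa; W -> a | LS | aa | dWa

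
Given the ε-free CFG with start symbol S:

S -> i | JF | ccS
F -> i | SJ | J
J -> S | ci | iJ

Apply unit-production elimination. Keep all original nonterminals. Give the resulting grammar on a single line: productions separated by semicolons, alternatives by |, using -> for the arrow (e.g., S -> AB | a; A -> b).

S -> i | JF | ccS; F -> i | JF | SJ | ci | iJ | ccS; J -> i | JF | ci | iJ | ccS

Unit productions: F->J, J->S.
Unit pairs (A ⇒* B via units): (F,J), (F,S), (J,S).
S: inherits non-unit rules of {S} → JF | ccS | i.
F: inherits non-unit rules of {F, J, S} → JF | SJ | ccS | ci | i | iJ.
J: inherits non-unit rules of {J, S} → JF | ccS | ci | i | iJ.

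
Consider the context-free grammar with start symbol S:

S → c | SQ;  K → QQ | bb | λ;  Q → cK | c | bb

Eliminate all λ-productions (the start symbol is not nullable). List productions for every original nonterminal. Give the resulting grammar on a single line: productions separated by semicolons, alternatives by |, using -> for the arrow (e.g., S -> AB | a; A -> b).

Nullable set: {K}.
Drop K -> λ.
Q -> cK: K nullable, giving c | cK.
Unchanged (no nullable symbols): S -> SQ; S -> c; K -> QQ; K -> bb; Q -> bb; Q -> c.

S -> c | SQ; K -> QQ | bb; Q -> c | bb | cK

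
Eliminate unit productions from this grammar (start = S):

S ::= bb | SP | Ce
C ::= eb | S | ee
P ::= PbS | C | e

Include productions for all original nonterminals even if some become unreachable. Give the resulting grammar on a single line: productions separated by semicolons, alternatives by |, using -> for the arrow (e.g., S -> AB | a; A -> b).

S -> Ce | SP | bb; C -> Ce | SP | bb | eb | ee; P -> e | Ce | SP | bb | eb | ee | PbS

Unit productions: C->S, P->C.
Unit pairs (A ⇒* B via units): (C,S), (P,C), (P,S).
S: inherits non-unit rules of {S} → Ce | SP | bb.
C: inherits non-unit rules of {C, S} → Ce | SP | bb | eb | ee.
P: inherits non-unit rules of {C, P, S} → Ce | PbS | SP | bb | e | eb | ee.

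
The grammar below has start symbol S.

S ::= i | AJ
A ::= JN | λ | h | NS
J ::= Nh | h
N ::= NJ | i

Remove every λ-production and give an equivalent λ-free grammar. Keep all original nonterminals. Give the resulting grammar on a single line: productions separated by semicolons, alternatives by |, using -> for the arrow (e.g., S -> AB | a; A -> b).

Nullable set: {A}.
S -> AJ: A nullable, giving AJ | J.
Drop A -> λ.
Unchanged (no nullable symbols): S -> i; A -> JN; A -> NS; A -> h; J -> Nh; J -> h; N -> NJ; N -> i.

S -> J | i | AJ; A -> h | JN | NS; J -> h | Nh; N -> i | NJ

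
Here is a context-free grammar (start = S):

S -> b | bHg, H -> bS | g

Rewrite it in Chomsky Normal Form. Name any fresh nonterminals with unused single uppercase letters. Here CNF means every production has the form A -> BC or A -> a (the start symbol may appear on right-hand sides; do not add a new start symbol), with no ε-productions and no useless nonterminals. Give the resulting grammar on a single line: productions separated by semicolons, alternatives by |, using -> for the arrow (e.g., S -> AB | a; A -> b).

No ε-productions.
No unit productions to eliminate.
TERM: introduce A -> b, B -> g and substitute in every rule of length ≥2.
BIN: S -> AHB becomes S -> AC, C -> HB.

S -> b | AC; A -> b; B -> g; C -> HB; H -> g | AS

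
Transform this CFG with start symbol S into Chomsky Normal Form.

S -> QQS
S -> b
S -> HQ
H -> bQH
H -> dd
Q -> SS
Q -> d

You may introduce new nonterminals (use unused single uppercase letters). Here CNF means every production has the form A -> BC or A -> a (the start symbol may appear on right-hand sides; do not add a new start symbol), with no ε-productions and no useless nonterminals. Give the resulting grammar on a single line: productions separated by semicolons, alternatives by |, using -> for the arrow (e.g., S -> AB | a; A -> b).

S -> b | HQ | QD; A -> b; B -> d; C -> QH; D -> QS; H -> AC | BB; Q -> d | SS

No ε-productions.
No unit productions to eliminate.
TERM: introduce A -> b, B -> d and substitute in every rule of length ≥2.
BIN: H -> AQH becomes H -> AC, C -> QH; S -> QQS becomes S -> QD, D -> QS.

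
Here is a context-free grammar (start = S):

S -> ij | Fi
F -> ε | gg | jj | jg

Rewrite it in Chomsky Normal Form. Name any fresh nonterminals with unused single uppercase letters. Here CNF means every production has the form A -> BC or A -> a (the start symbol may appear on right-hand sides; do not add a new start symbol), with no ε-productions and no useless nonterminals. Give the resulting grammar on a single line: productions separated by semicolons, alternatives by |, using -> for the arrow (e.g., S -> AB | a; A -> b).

Nullable: {F}; after ε-elimination: S -> i | Fi | ij; F -> gg | jg | jj.
No unit productions to eliminate.
TERM: introduce A -> g, C -> i, B -> j and substitute in every rule of length ≥2.

S -> i | CB | FC; A -> g; B -> j; C -> i; F -> AA | BA | BB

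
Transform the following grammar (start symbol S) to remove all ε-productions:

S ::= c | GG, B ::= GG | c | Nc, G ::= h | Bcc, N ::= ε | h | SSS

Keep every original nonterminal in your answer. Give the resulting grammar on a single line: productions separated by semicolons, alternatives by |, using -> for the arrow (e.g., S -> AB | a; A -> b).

Nullable set: {N}.
B -> Nc: N nullable, giving Nc | c.
Drop N -> ε.
Unchanged (no nullable symbols): S -> GG; S -> c; B -> GG; B -> c; G -> Bcc; G -> h; N -> SSS; N -> h.

S -> c | GG; B -> c | GG | Nc; G -> h | Bcc; N -> h | SSS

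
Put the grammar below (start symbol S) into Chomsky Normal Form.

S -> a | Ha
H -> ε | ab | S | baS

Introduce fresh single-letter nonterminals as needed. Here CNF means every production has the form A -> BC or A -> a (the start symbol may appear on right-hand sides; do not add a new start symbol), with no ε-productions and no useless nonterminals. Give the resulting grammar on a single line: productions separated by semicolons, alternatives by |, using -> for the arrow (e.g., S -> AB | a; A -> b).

Nullable: {H}; after ε-elimination: S -> a | Ha; H -> S | ab | baS.
After unit-elimination: S -> a | Ha; H -> a | Ha | ab | baS.
TERM: introduce A -> a, B -> b and substitute in every rule of length ≥2.
BIN: H -> BAS becomes H -> BC, C -> AS.

S -> a | HA; A -> a; B -> b; C -> AS; H -> a | AB | BC | HA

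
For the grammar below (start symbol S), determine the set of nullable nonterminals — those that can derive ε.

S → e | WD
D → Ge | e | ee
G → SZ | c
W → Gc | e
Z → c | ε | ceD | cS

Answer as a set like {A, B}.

{Z}

Directly nullable (have an ε-rule): {Z}.
Not nullable: D, G, S, W — each has a terminal in every rule's right-hand side or depends on a non-nullable symbol.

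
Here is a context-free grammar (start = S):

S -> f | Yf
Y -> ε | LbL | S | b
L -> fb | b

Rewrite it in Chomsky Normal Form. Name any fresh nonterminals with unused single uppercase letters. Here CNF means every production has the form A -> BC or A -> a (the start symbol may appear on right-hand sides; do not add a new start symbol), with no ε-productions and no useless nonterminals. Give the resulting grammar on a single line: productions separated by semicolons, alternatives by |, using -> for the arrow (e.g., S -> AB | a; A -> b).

Nullable: {Y}; after ε-elimination: S -> f | Yf; L -> b | fb; Y -> S | b | LbL.
After unit-elimination: S -> f | Yf; L -> b | fb; Y -> b | f | Yf | LbL.
TERM: introduce B -> b, A -> f and substitute in every rule of length ≥2.
BIN: Y -> LBL becomes Y -> LC, C -> BL.

S -> f | YA; A -> f; B -> b; C -> BL; L -> b | AB; Y -> b | f | LC | YA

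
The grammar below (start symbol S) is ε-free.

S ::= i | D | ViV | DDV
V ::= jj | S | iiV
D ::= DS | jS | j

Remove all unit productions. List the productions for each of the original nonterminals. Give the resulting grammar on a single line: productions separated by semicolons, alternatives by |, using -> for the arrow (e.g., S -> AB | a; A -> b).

Unit productions: S->D, V->S.
Unit pairs (A ⇒* B via units): (S,D), (V,D), (V,S).
S: inherits non-unit rules of {D, S} → DDV | DS | ViV | i | j | jS.
D: inherits non-unit rules of {D} → DS | j | jS.
V: inherits non-unit rules of {D, S, V} → DDV | DS | ViV | i | iiV | j | jS | jj.

S -> i | j | DS | jS | DDV | ViV; D -> j | DS | jS; V -> i | j | DS | jS | jj | DDV | ViV | iiV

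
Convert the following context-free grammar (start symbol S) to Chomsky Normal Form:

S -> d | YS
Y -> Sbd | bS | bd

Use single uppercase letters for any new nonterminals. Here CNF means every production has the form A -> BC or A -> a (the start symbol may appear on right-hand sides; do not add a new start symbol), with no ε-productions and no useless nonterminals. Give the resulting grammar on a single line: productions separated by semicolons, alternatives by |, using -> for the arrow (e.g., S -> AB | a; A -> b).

No ε-productions.
No unit productions to eliminate.
TERM: introduce A -> b, B -> d and substitute in every rule of length ≥2.
BIN: Y -> SAB becomes Y -> SC, C -> AB.

S -> d | YS; A -> b; B -> d; C -> AB; Y -> AB | AS | SC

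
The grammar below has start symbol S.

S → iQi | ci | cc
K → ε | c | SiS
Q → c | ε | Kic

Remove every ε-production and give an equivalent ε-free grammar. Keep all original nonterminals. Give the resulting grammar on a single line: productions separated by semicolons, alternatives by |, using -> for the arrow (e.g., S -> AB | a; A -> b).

Nullable set: {K, Q}.
S -> iQi: Q nullable, giving iQi | ii.
Drop K -> ε.
Drop Q -> ε.
Q -> Kic: K nullable, giving Kic | ic.
Unchanged (no nullable symbols): S -> cc; S -> ci; K -> SiS; K -> c; Q -> c.

S -> cc | ci | ii | iQi; K -> c | SiS; Q -> c | ic | Kic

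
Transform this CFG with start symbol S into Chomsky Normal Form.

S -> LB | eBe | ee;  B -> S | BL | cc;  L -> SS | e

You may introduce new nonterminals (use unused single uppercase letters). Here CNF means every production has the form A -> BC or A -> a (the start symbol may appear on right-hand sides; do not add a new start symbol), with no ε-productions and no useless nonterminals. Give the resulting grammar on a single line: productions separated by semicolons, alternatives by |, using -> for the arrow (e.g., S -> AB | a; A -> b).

S -> CC | CE | LB; A -> c; B -> AA | BL | CC | CD | LB; C -> e; D -> BC; E -> BC; L -> e | SS

No ε-productions.
After unit-elimination: S -> LB | ee | eBe; B -> BL | LB | cc | ee | eBe; L -> e | SS.
TERM: introduce A -> c, C -> e and substitute in every rule of length ≥2.
BIN: B -> CBC becomes B -> CD, D -> BC; S -> CBC becomes S -> CE, E -> BC.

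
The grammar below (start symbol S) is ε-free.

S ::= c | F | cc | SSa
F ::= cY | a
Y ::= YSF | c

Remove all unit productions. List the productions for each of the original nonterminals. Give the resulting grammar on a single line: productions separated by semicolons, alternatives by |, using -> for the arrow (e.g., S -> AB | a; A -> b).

S -> a | c | cY | cc | SSa; F -> a | cY; Y -> c | YSF

Unit productions: S->F.
Unit pairs (A ⇒* B via units): (S,F).
S: inherits non-unit rules of {F, S} → SSa | a | c | cY | cc.
F: inherits non-unit rules of {F} → a | cY.
Y: inherits non-unit rules of {Y} → YSF | c.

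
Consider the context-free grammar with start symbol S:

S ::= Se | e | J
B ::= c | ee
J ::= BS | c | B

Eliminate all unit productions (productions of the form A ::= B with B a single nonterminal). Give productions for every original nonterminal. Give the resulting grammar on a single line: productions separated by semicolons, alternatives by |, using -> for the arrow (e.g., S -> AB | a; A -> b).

S -> c | e | BS | Se | ee; B -> c | ee; J -> c | BS | ee

Unit productions: J->B, S->J.
Unit pairs (A ⇒* B via units): (J,B), (S,B), (S,J).
S: inherits non-unit rules of {B, J, S} → BS | Se | c | e | ee.
B: inherits non-unit rules of {B} → c | ee.
J: inherits non-unit rules of {B, J} → BS | c | ee.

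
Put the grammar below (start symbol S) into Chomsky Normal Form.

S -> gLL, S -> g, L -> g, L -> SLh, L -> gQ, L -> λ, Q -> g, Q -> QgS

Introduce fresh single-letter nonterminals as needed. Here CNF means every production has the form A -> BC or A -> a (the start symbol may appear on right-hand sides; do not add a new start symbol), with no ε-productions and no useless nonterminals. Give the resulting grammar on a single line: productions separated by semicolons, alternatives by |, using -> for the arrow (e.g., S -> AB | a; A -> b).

Nullable: {L}; after ε-elimination: S -> g | gL | gLL; L -> g | Sh | gQ | SLh; Q -> g | QgS.
No unit productions to eliminate.
TERM: introduce B -> g, A -> h and substitute in every rule of length ≥2.
BIN: L -> SLA becomes L -> SC, C -> LA; Q -> QBS becomes Q -> QD, D -> BS; S -> BLL becomes S -> BE, E -> LL.

S -> g | BE | BL; A -> h; B -> g; C -> LA; D -> BS; E -> LL; L -> g | BQ | SA | SC; Q -> g | QD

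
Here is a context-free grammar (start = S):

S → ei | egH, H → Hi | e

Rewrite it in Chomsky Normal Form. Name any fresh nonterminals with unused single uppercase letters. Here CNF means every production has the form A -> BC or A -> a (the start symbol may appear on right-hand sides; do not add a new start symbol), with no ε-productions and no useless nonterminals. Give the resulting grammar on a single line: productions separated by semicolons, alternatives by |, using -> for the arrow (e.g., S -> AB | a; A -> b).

No ε-productions.
No unit productions to eliminate.
TERM: introduce B -> e, C -> g, A -> i and substitute in every rule of length ≥2.
BIN: S -> BCH becomes S -> BD, D -> CH.

S -> BA | BD; A -> i; B -> e; C -> g; D -> CH; H -> e | HA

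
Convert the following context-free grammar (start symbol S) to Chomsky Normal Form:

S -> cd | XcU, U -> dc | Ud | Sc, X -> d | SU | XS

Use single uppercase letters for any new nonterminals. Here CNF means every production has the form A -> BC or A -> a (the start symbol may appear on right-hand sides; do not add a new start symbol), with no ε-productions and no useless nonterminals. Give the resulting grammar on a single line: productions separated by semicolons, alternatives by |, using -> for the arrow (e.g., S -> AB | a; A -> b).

No ε-productions.
No unit productions to eliminate.
TERM: introduce A -> c, B -> d and substitute in every rule of length ≥2.
BIN: S -> XAU becomes S -> XC, C -> AU.

S -> AB | XC; A -> c; B -> d; C -> AU; U -> BA | SA | UB; X -> d | SU | XS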